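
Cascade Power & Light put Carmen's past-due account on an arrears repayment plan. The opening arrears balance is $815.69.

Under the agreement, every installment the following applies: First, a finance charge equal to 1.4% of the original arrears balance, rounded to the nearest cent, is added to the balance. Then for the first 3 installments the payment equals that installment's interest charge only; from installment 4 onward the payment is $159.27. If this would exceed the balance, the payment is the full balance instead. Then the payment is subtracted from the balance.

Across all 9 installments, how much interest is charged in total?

$102.78

Installment 1: $815.69 +$11.42 interest = $827.11; pay $11.42 → $815.69
Installment 2: $815.69 +$11.42 interest = $827.11; pay $11.42 → $815.69
Installment 3: $815.69 +$11.42 interest = $827.11; pay $11.42 → $815.69
Installment 4: $815.69 +$11.42 interest = $827.11; pay $159.27 → $667.84
Installment 5: $667.84 +$11.42 interest = $679.26; pay $159.27 → $519.99
Installment 6: $519.99 +$11.42 interest = $531.41; pay $159.27 → $372.14
Installment 7: $372.14 +$11.42 interest = $383.56; pay $159.27 → $224.29
Installment 8: $224.29 +$11.42 interest = $235.71; pay $159.27 → $76.44
Installment 9: $76.44 +$11.42 interest = $87.86; pay $87.86 → $0.00
Total interest: $11.42 + $11.42 + $11.42 + $11.42 + $11.42 + $11.42 + $11.42 + $11.42 + $11.42 = $102.78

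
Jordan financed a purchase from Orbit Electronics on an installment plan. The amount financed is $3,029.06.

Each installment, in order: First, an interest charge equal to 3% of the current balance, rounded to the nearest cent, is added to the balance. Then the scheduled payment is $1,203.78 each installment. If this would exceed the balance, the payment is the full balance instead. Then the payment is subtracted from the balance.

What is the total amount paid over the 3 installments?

# | Opening | Interest | Payment | End bal
1 | $3,029.06 | $90.87 | $1,203.78 | $1,916.15
2 | $1,916.15 | $57.48 | $1,203.78 | $769.85
3 | $769.85 | $23.10 | $792.95 | $0.00
Total paid: $3,200.51

$3,200.51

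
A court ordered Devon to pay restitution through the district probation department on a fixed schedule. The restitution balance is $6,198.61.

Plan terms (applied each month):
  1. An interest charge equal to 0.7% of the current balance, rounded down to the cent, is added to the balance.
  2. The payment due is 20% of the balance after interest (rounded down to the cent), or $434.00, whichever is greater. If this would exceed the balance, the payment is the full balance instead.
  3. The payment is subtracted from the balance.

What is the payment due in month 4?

$652.69

# | Opening | Interest | Payment | End bal
1 | $6,198.61 | $43.39 | $1,248.40 | $4,993.60
2 | $4,993.60 | $34.95 | $1,005.71 | $4,022.84
3 | $4,022.84 | $28.15 | $810.19 | $3,240.80
4 | $3,240.80 | $22.68 | $652.69 | $2,610.79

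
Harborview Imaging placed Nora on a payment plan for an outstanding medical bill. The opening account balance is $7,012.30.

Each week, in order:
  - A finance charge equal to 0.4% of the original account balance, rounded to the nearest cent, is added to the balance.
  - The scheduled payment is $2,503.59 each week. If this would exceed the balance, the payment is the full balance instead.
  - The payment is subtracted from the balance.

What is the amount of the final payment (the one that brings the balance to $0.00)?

Week 1: $7,012.30 +$28.05 interest = $7,040.35; pay $2,503.59 → $4,536.76
Week 2: $4,536.76 +$28.05 interest = $4,564.81; pay $2,503.59 → $2,061.22
Week 3: $2,061.22 +$28.05 interest = $2,089.27; pay $2,089.27 → $0.00

$2,089.27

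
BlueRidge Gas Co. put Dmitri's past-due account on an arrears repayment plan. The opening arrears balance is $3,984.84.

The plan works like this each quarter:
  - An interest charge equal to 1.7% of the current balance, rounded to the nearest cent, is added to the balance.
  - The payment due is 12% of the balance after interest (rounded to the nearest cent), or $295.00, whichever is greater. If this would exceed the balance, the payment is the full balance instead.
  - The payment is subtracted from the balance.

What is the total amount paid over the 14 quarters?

$4,446.41

Quarter 1: opening $3,984.84; interest $67.74 → $4,052.58; payment $486.31; balance $3,566.27
Quarter 2: opening $3,566.27; interest $60.63 → $3,626.90; payment $435.23; balance $3,191.67
Quarter 3: opening $3,191.67; interest $54.26 → $3,245.93; payment $389.51; balance $2,856.42
Quarter 4: opening $2,856.42; interest $48.56 → $2,904.98; payment $348.60; balance $2,556.38
Quarter 5: opening $2,556.38; interest $43.46 → $2,599.84; payment $311.98; balance $2,287.86
Quarter 6: opening $2,287.86; interest $38.89 → $2,326.75; payment $295.00; balance $2,031.75
Quarter 7: opening $2,031.75; interest $34.54 → $2,066.29; payment $295.00; balance $1,771.29
Quarter 8: opening $1,771.29; interest $30.11 → $1,801.40; payment $295.00; balance $1,506.40
Quarter 9: opening $1,506.40; interest $25.61 → $1,532.01; payment $295.00; balance $1,237.01
Quarter 10: opening $1,237.01; interest $21.03 → $1,258.04; payment $295.00; balance $963.04
Quarter 11: opening $963.04; interest $16.37 → $979.41; payment $295.00; balance $684.41
Quarter 12: opening $684.41; interest $11.63 → $696.04; payment $295.00; balance $401.04
Quarter 13: opening $401.04; interest $6.82 → $407.86; payment $295.00; balance $112.86
Quarter 14: opening $112.86; interest $1.92 → $114.78; payment $114.78; balance $0.00
Total paid: $4,446.41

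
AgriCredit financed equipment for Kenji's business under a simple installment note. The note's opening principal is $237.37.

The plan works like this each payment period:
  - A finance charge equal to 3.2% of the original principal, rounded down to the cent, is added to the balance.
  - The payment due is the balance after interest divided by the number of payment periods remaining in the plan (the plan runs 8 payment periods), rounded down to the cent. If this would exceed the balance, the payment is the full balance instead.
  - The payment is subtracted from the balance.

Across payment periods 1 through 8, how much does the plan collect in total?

Payment period 1: $237.37 +$7.59 interest = $244.96; pay $30.62 → $214.34
Payment period 2: $214.34 +$7.59 interest = $221.93; pay $31.70 → $190.23
Payment period 3: $190.23 +$7.59 interest = $197.82; pay $32.97 → $164.85
Payment period 4: $164.85 +$7.59 interest = $172.44; pay $34.48 → $137.96
Payment period 5: $137.96 +$7.59 interest = $145.55; pay $36.38 → $109.17
Payment period 6: $109.17 +$7.59 interest = $116.76; pay $38.92 → $77.84
Payment period 7: $77.84 +$7.59 interest = $85.43; pay $42.71 → $42.72
Payment period 8: $42.72 +$7.59 interest = $50.31; pay $50.31 → $0.00
Total paid: $298.09

$298.09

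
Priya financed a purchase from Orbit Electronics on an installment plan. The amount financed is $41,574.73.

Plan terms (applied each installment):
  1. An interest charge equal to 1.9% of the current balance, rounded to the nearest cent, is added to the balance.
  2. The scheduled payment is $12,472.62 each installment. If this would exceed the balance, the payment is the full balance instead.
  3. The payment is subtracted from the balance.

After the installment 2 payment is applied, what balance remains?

Installment 1: opening $41,574.73; interest $789.92 → $42,364.65; payment $12,472.62; balance $29,892.03
Installment 2: opening $29,892.03; interest $567.95 → $30,459.98; payment $12,472.62; balance $17,987.36

$17,987.36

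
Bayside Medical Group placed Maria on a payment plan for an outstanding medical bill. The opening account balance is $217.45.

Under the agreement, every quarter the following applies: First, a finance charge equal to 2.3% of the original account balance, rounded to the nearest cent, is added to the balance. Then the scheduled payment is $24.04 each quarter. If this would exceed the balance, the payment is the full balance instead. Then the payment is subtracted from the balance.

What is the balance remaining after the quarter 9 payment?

$46.09

Quarter 1: opening $217.45; interest $5.00 → $222.45; payment $24.04; balance $198.41
Quarter 2: opening $198.41; interest $5.00 → $203.41; payment $24.04; balance $179.37
Quarter 3: opening $179.37; interest $5.00 → $184.37; payment $24.04; balance $160.33
Quarter 4: opening $160.33; interest $5.00 → $165.33; payment $24.04; balance $141.29
Quarter 5: opening $141.29; interest $5.00 → $146.29; payment $24.04; balance $122.25
Quarter 6: opening $122.25; interest $5.00 → $127.25; payment $24.04; balance $103.21
Quarter 7: opening $103.21; interest $5.00 → $108.21; payment $24.04; balance $84.17
Quarter 8: opening $84.17; interest $5.00 → $89.17; payment $24.04; balance $65.13
Quarter 9: opening $65.13; interest $5.00 → $70.13; payment $24.04; balance $46.09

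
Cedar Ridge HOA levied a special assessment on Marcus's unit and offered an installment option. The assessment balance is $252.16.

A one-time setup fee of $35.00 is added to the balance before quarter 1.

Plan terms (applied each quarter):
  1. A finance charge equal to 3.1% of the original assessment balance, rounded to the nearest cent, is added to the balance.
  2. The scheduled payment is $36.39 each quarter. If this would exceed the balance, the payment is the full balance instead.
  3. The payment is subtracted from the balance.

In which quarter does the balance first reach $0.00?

Quarter 1: $287.16 +$7.82 interest = $294.98; pay $36.39 → $258.59
Quarter 2: $258.59 +$7.82 interest = $266.41; pay $36.39 → $230.02
Quarter 3: $230.02 +$7.82 interest = $237.84; pay $36.39 → $201.45
Quarter 4: $201.45 +$7.82 interest = $209.27; pay $36.39 → $172.88
Quarter 5: $172.88 +$7.82 interest = $180.70; pay $36.39 → $144.31
Quarter 6: $144.31 +$7.82 interest = $152.13; pay $36.39 → $115.74
Quarter 7: $115.74 +$7.82 interest = $123.56; pay $36.39 → $87.17
Quarter 8: $87.17 +$7.82 interest = $94.99; pay $36.39 → $58.60
Quarter 9: $58.60 +$7.82 interest = $66.42; pay $36.39 → $30.03
Quarter 10: $30.03 +$7.82 interest = $37.85; pay $36.39 → $1.46
Quarter 11: $1.46 +$7.82 interest = $9.28; pay $9.28 → $0.00
Balance reaches $0.00 in quarter 11.

11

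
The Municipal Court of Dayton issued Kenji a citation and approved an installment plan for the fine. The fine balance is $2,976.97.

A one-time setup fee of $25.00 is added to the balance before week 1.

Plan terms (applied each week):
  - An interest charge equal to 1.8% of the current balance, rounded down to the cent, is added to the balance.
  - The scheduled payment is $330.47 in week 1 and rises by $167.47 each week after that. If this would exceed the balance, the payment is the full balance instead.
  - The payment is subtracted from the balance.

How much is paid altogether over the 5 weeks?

# | Opening | Interest | Payment | End bal
1 | $3,001.97 | $54.03 | $330.47 | $2,725.53
2 | $2,725.53 | $49.05 | $497.94 | $2,276.64
3 | $2,276.64 | $40.97 | $665.41 | $1,652.20
4 | $1,652.20 | $29.73 | $832.88 | $849.05
5 | $849.05 | $15.28 | $864.33 | $0.00
Total paid: $3,191.03

$3,191.03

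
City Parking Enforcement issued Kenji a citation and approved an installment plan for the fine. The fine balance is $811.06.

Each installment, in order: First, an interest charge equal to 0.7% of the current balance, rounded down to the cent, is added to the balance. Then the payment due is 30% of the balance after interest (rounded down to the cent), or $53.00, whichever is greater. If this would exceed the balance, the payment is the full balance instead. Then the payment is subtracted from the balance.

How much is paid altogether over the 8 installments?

Installment 1: opening $811.06; interest $5.67 → $816.73; payment $245.01; balance $571.72
Installment 2: opening $571.72; interest $4.00 → $575.72; payment $172.71; balance $403.01
Installment 3: opening $403.01; interest $2.82 → $405.83; payment $121.74; balance $284.09
Installment 4: opening $284.09; interest $1.98 → $286.07; payment $85.82; balance $200.25
Installment 5: opening $200.25; interest $1.40 → $201.65; payment $60.49; balance $141.16
Installment 6: opening $141.16; interest $0.98 → $142.14; payment $53.00; balance $89.14
Installment 7: opening $89.14; interest $0.62 → $89.76; payment $53.00; balance $36.76
Installment 8: opening $36.76; interest $0.25 → $37.01; payment $37.01; balance $0.00
Total paid: $828.78

$828.78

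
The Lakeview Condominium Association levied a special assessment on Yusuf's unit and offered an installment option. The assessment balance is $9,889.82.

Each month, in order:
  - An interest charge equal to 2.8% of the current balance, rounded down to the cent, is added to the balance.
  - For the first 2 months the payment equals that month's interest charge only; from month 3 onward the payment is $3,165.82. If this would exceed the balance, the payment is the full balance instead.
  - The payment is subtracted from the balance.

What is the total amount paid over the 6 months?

$11,056.82

# | Opening | Interest | Payment | End bal
1 | $9,889.82 | $276.91 | $276.91 | $9,889.82
2 | $9,889.82 | $276.91 | $276.91 | $9,889.82
3 | $9,889.82 | $276.91 | $3,165.82 | $7,000.91
4 | $7,000.91 | $196.02 | $3,165.82 | $4,031.11
5 | $4,031.11 | $112.87 | $3,165.82 | $978.16
6 | $978.16 | $27.38 | $1,005.54 | $0.00
Total paid: $11,056.82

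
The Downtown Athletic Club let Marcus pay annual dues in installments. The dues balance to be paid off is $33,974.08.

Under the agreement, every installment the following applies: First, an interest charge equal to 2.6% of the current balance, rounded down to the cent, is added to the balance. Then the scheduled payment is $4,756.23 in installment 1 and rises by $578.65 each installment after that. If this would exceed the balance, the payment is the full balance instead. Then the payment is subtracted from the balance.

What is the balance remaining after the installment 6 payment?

$186.23

Installment 1: opening $33,974.08; interest $883.32 → $34,857.40; payment $4,756.23; balance $30,101.17
Installment 2: opening $30,101.17; interest $782.63 → $30,883.80; payment $5,334.88; balance $25,548.92
Installment 3: opening $25,548.92; interest $664.27 → $26,213.19; payment $5,913.53; balance $20,299.66
Installment 4: opening $20,299.66; interest $527.79 → $20,827.45; payment $6,492.18; balance $14,335.27
Installment 5: opening $14,335.27; interest $372.71 → $14,707.98; payment $7,070.83; balance $7,637.15
Installment 6: opening $7,637.15; interest $198.56 → $7,835.71; payment $7,649.48; balance $186.23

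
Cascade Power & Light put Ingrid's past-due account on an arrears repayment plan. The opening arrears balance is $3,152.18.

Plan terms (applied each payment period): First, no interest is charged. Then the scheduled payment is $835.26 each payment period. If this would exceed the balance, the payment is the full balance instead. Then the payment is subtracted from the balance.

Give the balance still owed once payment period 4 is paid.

# | Opening | Payment | End bal
1 | $3,152.18 | $835.26 | $2,316.92
2 | $2,316.92 | $835.26 | $1,481.66
3 | $1,481.66 | $835.26 | $646.40
4 | $646.40 | $646.40 | $0.00

$0.00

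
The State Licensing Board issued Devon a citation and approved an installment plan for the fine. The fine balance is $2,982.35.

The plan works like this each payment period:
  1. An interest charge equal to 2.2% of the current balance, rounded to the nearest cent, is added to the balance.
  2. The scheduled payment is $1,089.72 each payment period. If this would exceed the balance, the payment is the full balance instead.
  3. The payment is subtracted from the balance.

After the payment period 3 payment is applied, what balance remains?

Payment period 1: opening $2,982.35; interest $65.61 → $3,047.96; payment $1,089.72; balance $1,958.24
Payment period 2: opening $1,958.24; interest $43.08 → $2,001.32; payment $1,089.72; balance $911.60
Payment period 3: opening $911.60; interest $20.06 → $931.66; payment $931.66; balance $0.00

$0.00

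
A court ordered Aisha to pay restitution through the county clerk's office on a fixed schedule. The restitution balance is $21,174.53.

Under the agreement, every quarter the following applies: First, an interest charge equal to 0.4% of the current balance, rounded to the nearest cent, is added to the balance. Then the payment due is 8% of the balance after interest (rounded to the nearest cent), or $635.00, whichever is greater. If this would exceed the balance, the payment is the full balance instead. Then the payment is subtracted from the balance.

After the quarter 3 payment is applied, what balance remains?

$16,687.00

Quarter 1: opening $21,174.53; interest $84.70 → $21,259.23; payment $1,700.74; balance $19,558.49
Quarter 2: opening $19,558.49; interest $78.23 → $19,636.72; payment $1,570.94; balance $18,065.78
Quarter 3: opening $18,065.78; interest $72.26 → $18,138.04; payment $1,451.04; balance $16,687.00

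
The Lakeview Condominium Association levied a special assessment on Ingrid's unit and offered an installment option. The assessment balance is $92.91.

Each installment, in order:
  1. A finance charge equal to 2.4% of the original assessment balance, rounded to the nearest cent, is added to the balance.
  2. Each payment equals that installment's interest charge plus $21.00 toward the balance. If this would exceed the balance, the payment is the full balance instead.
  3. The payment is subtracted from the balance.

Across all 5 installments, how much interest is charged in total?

$11.15

Installment 1: opening $92.91; interest $2.23 → $95.14; payment $23.23; balance $71.91
Installment 2: opening $71.91; interest $2.23 → $74.14; payment $23.23; balance $50.91
Installment 3: opening $50.91; interest $2.23 → $53.14; payment $23.23; balance $29.91
Installment 4: opening $29.91; interest $2.23 → $32.14; payment $23.23; balance $8.91
Installment 5: opening $8.91; interest $2.23 → $11.14; payment $11.14; balance $0.00
Total interest: $2.23 + $2.23 + $2.23 + $2.23 + $2.23 = $11.15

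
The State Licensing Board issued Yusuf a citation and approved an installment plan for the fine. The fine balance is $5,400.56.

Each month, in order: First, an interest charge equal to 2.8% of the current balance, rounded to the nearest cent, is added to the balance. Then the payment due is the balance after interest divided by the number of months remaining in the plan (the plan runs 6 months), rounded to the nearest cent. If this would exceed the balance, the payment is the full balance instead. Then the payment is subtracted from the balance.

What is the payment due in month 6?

# | Opening | Interest | Payment | End bal
1 | $5,400.56 | $151.22 | $925.30 | $4,626.48
2 | $4,626.48 | $129.54 | $951.20 | $3,804.82
3 | $3,804.82 | $106.53 | $977.84 | $2,933.51
4 | $2,933.51 | $82.14 | $1,005.22 | $2,010.43
5 | $2,010.43 | $56.29 | $1,033.36 | $1,033.36
6 | $1,033.36 | $28.93 | $1,062.29 | $0.00

$1,062.29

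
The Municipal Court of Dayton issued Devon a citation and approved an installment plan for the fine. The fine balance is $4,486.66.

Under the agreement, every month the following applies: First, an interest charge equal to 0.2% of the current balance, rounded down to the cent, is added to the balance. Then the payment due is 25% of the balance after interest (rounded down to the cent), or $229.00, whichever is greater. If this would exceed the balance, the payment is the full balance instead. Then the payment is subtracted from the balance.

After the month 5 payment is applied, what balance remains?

$1,075.40

Month 1: opening $4,486.66; interest $8.97 → $4,495.63; payment $1,123.90; balance $3,371.73
Month 2: opening $3,371.73; interest $6.74 → $3,378.47; payment $844.61; balance $2,533.86
Month 3: opening $2,533.86; interest $5.06 → $2,538.92; payment $634.73; balance $1,904.19
Month 4: opening $1,904.19; interest $3.80 → $1,907.99; payment $476.99; balance $1,431.00
Month 5: opening $1,431.00; interest $2.86 → $1,433.86; payment $358.46; balance $1,075.40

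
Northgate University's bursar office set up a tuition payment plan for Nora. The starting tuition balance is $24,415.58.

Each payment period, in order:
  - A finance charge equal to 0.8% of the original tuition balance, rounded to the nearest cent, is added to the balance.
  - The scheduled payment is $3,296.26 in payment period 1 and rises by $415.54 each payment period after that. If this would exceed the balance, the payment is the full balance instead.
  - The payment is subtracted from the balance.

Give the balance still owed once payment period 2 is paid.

$17,798.16

Payment period 1: opening $24,415.58; interest $195.32 → $24,610.90; payment $3,296.26; balance $21,314.64
Payment period 2: opening $21,314.64; interest $195.32 → $21,509.96; payment $3,711.80; balance $17,798.16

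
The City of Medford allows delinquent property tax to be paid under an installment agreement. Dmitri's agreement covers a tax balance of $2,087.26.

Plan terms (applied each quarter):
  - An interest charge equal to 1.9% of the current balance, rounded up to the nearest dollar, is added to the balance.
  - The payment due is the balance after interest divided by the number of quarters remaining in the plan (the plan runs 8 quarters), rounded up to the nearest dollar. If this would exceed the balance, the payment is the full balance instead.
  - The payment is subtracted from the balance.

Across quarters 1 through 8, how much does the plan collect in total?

$2,278.26

# | Opening | Interest | Payment | End bal
1 | $2,087.26 | $40.00 | $266.00 | $1,861.26
2 | $1,861.26 | $36.00 | $272.00 | $1,625.26
3 | $1,625.26 | $31.00 | $277.00 | $1,379.26
4 | $1,379.26 | $27.00 | $282.00 | $1,124.26
5 | $1,124.26 | $22.00 | $287.00 | $859.26
6 | $859.26 | $17.00 | $293.00 | $583.26
7 | $583.26 | $12.00 | $298.00 | $297.26
8 | $297.26 | $6.00 | $303.26 | $0.00
Total paid: $2,278.26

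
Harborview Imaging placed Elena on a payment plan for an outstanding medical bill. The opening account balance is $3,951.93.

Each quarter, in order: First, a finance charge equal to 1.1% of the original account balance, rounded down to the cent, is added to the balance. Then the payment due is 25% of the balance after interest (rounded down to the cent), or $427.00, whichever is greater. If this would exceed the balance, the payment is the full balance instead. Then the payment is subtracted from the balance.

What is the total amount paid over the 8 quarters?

Quarter 1: opening $3,951.93; interest $43.47 → $3,995.40; payment $998.85; balance $2,996.55
Quarter 2: opening $2,996.55; interest $43.47 → $3,040.02; payment $760.00; balance $2,280.02
Quarter 3: opening $2,280.02; interest $43.47 → $2,323.49; payment $580.87; balance $1,742.62
Quarter 4: opening $1,742.62; interest $43.47 → $1,786.09; payment $446.52; balance $1,339.57
Quarter 5: opening $1,339.57; interest $43.47 → $1,383.04; payment $427.00; balance $956.04
Quarter 6: opening $956.04; interest $43.47 → $999.51; payment $427.00; balance $572.51
Quarter 7: opening $572.51; interest $43.47 → $615.98; payment $427.00; balance $188.98
Quarter 8: opening $188.98; interest $43.47 → $232.45; payment $232.45; balance $0.00
Total paid: $4,299.69

$4,299.69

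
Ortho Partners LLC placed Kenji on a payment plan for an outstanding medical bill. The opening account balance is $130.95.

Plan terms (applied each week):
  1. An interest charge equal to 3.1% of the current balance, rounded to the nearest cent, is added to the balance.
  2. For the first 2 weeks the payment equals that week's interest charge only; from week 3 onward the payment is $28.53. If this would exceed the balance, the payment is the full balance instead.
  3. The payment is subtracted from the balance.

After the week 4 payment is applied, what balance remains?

$81.25

Week 1: opening $130.95; interest $4.06 → $135.01; payment $4.06; balance $130.95
Week 2: opening $130.95; interest $4.06 → $135.01; payment $4.06; balance $130.95
Week 3: opening $130.95; interest $4.06 → $135.01; payment $28.53; balance $106.48
Week 4: opening $106.48; interest $3.30 → $109.78; payment $28.53; balance $81.25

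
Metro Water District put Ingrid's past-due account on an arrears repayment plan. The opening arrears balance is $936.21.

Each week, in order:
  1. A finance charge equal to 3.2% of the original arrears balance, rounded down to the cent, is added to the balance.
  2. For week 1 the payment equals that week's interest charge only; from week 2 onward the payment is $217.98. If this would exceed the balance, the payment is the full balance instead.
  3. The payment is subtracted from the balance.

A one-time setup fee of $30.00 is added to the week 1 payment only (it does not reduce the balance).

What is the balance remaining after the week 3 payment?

$560.15

# | Opening | Interest | Payment | Fee | End bal
1 | $936.21 | $29.95 | $29.95 | $30.00 | $936.21
2 | $936.21 | $29.95 | $217.98 | — | $748.18
3 | $748.18 | $29.95 | $217.98 | — | $560.15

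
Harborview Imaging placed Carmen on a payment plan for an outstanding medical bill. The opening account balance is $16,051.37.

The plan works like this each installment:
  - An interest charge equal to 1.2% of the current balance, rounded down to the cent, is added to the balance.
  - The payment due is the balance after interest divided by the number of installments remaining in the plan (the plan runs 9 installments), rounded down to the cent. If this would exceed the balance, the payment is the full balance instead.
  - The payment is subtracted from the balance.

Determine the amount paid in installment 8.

$1,962.06

Installment 1: opening $16,051.37; interest $192.61 → $16,243.98; payment $1,804.88; balance $14,439.10
Installment 2: opening $14,439.10; interest $173.26 → $14,612.36; payment $1,826.54; balance $12,785.82
Installment 3: opening $12,785.82; interest $153.42 → $12,939.24; payment $1,848.46; balance $11,090.78
Installment 4: opening $11,090.78; interest $133.08 → $11,223.86; payment $1,870.64; balance $9,353.22
Installment 5: opening $9,353.22; interest $112.23 → $9,465.45; payment $1,893.09; balance $7,572.36
Installment 6: opening $7,572.36; interest $90.86 → $7,663.22; payment $1,915.80; balance $5,747.42
Installment 7: opening $5,747.42; interest $68.96 → $5,816.38; payment $1,938.79; balance $3,877.59
Installment 8: opening $3,877.59; interest $46.53 → $3,924.12; payment $1,962.06; balance $1,962.06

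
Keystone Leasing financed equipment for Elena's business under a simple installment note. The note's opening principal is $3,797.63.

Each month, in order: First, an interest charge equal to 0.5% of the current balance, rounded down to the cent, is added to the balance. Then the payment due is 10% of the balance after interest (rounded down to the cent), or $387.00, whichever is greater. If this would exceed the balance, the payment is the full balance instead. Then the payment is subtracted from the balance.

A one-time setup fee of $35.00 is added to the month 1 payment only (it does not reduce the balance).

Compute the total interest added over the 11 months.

$106.07

# | Opening | Interest | Payment | Fee | End bal
1 | $3,797.63 | $18.98 | $387.00 | $35.00 | $3,429.61
2 | $3,429.61 | $17.14 | $387.00 | — | $3,059.75
3 | $3,059.75 | $15.29 | $387.00 | — | $2,688.04
4 | $2,688.04 | $13.44 | $387.00 | — | $2,314.48
5 | $2,314.48 | $11.57 | $387.00 | — | $1,939.05
6 | $1,939.05 | $9.69 | $387.00 | — | $1,561.74
7 | $1,561.74 | $7.80 | $387.00 | — | $1,182.54
8 | $1,182.54 | $5.91 | $387.00 | — | $801.45
9 | $801.45 | $4.00 | $387.00 | — | $418.45
10 | $418.45 | $2.09 | $387.00 | — | $33.54
11 | $33.54 | $0.16 | $33.70 | — | $0.00
Total interest: $18.98 + $17.14 + $15.29 + $13.44 + $11.57 + $9.69 + $7.80 + $5.91 + $4.00 + $2.09 + $0.16 = $106.07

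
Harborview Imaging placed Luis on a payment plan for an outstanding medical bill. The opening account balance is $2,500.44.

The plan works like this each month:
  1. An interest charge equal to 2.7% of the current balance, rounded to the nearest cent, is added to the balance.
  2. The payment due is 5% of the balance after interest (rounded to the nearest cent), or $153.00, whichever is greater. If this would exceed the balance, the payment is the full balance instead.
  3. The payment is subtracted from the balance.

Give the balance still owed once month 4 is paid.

$2,144.38

# | Opening | Interest | Payment | End bal
1 | $2,500.44 | $67.51 | $153.00 | $2,414.95
2 | $2,414.95 | $65.20 | $153.00 | $2,327.15
3 | $2,327.15 | $62.83 | $153.00 | $2,236.98
4 | $2,236.98 | $60.40 | $153.00 | $2,144.38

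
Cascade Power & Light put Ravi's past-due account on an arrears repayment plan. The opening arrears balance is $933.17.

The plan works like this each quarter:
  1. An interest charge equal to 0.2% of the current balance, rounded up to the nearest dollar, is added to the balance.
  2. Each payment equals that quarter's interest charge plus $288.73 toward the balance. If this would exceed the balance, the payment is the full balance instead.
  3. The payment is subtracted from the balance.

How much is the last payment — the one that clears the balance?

$67.98

Quarter 1: opening $933.17; interest $2.00 → $935.17; payment $290.73; balance $644.44
Quarter 2: opening $644.44; interest $2.00 → $646.44; payment $290.73; balance $355.71
Quarter 3: opening $355.71; interest $1.00 → $356.71; payment $289.73; balance $66.98
Quarter 4: opening $66.98; interest $1.00 → $67.98; payment $67.98; balance $0.00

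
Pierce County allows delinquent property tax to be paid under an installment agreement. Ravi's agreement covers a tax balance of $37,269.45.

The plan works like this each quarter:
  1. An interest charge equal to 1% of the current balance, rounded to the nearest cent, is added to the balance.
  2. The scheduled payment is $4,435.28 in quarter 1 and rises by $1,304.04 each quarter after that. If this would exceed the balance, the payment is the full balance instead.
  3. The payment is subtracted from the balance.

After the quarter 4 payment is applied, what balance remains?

$12,897.19

Quarter 1: opening $37,269.45; interest $372.69 → $37,642.14; payment $4,435.28; balance $33,206.86
Quarter 2: opening $33,206.86; interest $332.07 → $33,538.93; payment $5,739.32; balance $27,799.61
Quarter 3: opening $27,799.61; interest $278.00 → $28,077.61; payment $7,043.36; balance $21,034.25
Quarter 4: opening $21,034.25; interest $210.34 → $21,244.59; payment $8,347.40; balance $12,897.19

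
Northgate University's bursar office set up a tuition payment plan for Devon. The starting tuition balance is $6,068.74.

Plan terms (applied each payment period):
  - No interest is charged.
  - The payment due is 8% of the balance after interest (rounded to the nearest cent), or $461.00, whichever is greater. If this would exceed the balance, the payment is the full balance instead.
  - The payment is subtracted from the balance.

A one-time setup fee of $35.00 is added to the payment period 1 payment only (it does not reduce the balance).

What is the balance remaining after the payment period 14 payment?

Payment period 1: opening $6,068.74; payment $485.50 (+ $35.00 fee); balance $5,583.24
Payment period 2: opening $5,583.24; payment $461.00; balance $5,122.24
Payment period 3: opening $5,122.24; payment $461.00; balance $4,661.24
Payment period 4: opening $4,661.24; payment $461.00; balance $4,200.24
Payment period 5: opening $4,200.24; payment $461.00; balance $3,739.24
Payment period 6: opening $3,739.24; payment $461.00; balance $3,278.24
Payment period 7: opening $3,278.24; payment $461.00; balance $2,817.24
Payment period 8: opening $2,817.24; payment $461.00; balance $2,356.24
Payment period 9: opening $2,356.24; payment $461.00; balance $1,895.24
Payment period 10: opening $1,895.24; payment $461.00; balance $1,434.24
Payment period 11: opening $1,434.24; payment $461.00; balance $973.24
Payment period 12: opening $973.24; payment $461.00; balance $512.24
Payment period 13: opening $512.24; payment $461.00; balance $51.24
Payment period 14: opening $51.24; payment $51.24; balance $0.00

$0.00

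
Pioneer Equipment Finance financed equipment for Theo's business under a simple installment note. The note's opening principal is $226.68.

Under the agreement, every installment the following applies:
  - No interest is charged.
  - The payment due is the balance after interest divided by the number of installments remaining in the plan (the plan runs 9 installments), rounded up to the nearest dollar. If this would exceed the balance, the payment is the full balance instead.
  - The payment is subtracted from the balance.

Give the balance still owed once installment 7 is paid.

$49.68

Installment 1: $226.68 − $26.00 → $200.68
Installment 2: $200.68 − $26.00 → $174.68
Installment 3: $174.68 − $25.00 → $149.68
Installment 4: $149.68 − $25.00 → $124.68
Installment 5: $124.68 − $25.00 → $99.68
Installment 6: $99.68 − $25.00 → $74.68
Installment 7: $74.68 − $25.00 → $49.68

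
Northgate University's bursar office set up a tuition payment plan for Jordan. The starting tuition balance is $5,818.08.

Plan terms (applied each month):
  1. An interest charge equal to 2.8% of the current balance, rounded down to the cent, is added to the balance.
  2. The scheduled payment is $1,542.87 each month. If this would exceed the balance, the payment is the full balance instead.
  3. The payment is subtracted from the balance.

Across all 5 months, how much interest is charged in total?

$417.14

Month 1: $5,818.08 +$162.90 interest = $5,980.98; pay $1,542.87 → $4,438.11
Month 2: $4,438.11 +$124.26 interest = $4,562.37; pay $1,542.87 → $3,019.50
Month 3: $3,019.50 +$84.54 interest = $3,104.04; pay $1,542.87 → $1,561.17
Month 4: $1,561.17 +$43.71 interest = $1,604.88; pay $1,542.87 → $62.01
Month 5: $62.01 +$1.73 interest = $63.74; pay $63.74 → $0.00
Total interest: $162.90 + $124.26 + $84.54 + $43.71 + $1.73 = $417.14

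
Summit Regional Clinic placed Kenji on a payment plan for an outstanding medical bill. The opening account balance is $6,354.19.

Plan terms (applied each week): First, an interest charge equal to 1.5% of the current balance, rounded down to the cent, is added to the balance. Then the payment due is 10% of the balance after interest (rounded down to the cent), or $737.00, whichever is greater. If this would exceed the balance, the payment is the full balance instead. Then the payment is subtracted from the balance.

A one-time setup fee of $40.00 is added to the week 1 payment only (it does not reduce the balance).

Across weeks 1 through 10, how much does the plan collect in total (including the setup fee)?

$6,896.35

# | Opening | Interest | Payment | Fee | End bal
1 | $6,354.19 | $95.31 | $737.00 | $40.00 | $5,712.50
2 | $5,712.50 | $85.68 | $737.00 | — | $5,061.18
3 | $5,061.18 | $75.91 | $737.00 | — | $4,400.09
4 | $4,400.09 | $66.00 | $737.00 | — | $3,729.09
5 | $3,729.09 | $55.93 | $737.00 | — | $3,048.02
6 | $3,048.02 | $45.72 | $737.00 | — | $2,356.74
7 | $2,356.74 | $35.35 | $737.00 | — | $1,655.09
8 | $1,655.09 | $24.82 | $737.00 | — | $942.91
9 | $942.91 | $14.14 | $737.00 | — | $220.05
10 | $220.05 | $3.30 | $223.35 | — | $0.00
Total paid: $6,896.35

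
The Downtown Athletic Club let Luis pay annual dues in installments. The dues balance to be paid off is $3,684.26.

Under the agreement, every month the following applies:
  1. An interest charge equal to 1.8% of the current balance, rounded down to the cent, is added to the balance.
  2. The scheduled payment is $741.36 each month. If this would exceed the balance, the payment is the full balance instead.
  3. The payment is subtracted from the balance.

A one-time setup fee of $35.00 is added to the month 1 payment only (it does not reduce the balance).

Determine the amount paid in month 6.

$188.63

Month 1: $3,684.26 +$66.31 interest = $3,750.57; pay $741.36 (+ $35.00 fee) → $3,009.21
Month 2: $3,009.21 +$54.16 interest = $3,063.37; pay $741.36 → $2,322.01
Month 3: $2,322.01 +$41.79 interest = $2,363.80; pay $741.36 → $1,622.44
Month 4: $1,622.44 +$29.20 interest = $1,651.64; pay $741.36 → $910.28
Month 5: $910.28 +$16.38 interest = $926.66; pay $741.36 → $185.30
Month 6: $185.30 +$3.33 interest = $188.63; pay $188.63 → $0.00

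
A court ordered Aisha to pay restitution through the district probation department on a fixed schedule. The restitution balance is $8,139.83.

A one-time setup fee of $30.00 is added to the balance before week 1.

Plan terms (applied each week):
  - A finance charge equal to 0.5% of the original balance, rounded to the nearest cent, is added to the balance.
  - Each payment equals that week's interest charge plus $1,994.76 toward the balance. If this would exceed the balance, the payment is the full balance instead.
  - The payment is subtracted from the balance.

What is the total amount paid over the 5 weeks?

Week 1: opening $8,169.83; interest $40.70 → $8,210.53; payment $2,035.46; balance $6,175.07
Week 2: opening $6,175.07; interest $40.70 → $6,215.77; payment $2,035.46; balance $4,180.31
Week 3: opening $4,180.31; interest $40.70 → $4,221.01; payment $2,035.46; balance $2,185.55
Week 4: opening $2,185.55; interest $40.70 → $2,226.25; payment $2,035.46; balance $190.79
Week 5: opening $190.79; interest $40.70 → $231.49; payment $231.49; balance $0.00
Total paid: $8,373.33

$8,373.33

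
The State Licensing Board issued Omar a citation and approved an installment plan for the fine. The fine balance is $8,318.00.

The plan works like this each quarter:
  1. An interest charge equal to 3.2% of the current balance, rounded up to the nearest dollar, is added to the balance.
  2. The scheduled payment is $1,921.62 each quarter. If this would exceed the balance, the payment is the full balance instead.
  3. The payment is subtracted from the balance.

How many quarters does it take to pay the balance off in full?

# | Opening | Interest | Payment | End bal
1 | $8,318.00 | $267.00 | $1,921.62 | $6,663.38
2 | $6,663.38 | $214.00 | $1,921.62 | $4,955.76
3 | $4,955.76 | $159.00 | $1,921.62 | $3,193.14
4 | $3,193.14 | $103.00 | $1,921.62 | $1,374.52
5 | $1,374.52 | $44.00 | $1,418.52 | $0.00
Balance reaches $0.00 in quarter 5.

5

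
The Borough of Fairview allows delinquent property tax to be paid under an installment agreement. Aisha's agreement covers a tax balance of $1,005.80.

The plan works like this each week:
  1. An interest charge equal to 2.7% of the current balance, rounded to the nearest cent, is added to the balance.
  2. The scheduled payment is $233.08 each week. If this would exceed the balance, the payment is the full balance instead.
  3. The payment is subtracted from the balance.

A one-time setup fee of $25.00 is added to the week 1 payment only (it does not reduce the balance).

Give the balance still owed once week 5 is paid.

$0.00

Week 1: opening $1,005.80; interest $27.16 → $1,032.96; payment $233.08 (+ $25.00 fee); balance $799.88
Week 2: opening $799.88; interest $21.60 → $821.48; payment $233.08; balance $588.40
Week 3: opening $588.40; interest $15.89 → $604.29; payment $233.08; balance $371.21
Week 4: opening $371.21; interest $10.02 → $381.23; payment $233.08; balance $148.15
Week 5: opening $148.15; interest $4.00 → $152.15; payment $152.15; balance $0.00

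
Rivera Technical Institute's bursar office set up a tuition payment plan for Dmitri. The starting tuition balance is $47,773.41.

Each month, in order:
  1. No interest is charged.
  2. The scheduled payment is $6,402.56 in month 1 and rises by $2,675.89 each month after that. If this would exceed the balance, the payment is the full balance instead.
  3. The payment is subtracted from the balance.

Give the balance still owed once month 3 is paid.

# | Opening | Payment | End bal
1 | $47,773.41 | $6,402.56 | $41,370.85
2 | $41,370.85 | $9,078.45 | $32,292.40
3 | $32,292.40 | $11,754.34 | $20,538.06

$20,538.06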